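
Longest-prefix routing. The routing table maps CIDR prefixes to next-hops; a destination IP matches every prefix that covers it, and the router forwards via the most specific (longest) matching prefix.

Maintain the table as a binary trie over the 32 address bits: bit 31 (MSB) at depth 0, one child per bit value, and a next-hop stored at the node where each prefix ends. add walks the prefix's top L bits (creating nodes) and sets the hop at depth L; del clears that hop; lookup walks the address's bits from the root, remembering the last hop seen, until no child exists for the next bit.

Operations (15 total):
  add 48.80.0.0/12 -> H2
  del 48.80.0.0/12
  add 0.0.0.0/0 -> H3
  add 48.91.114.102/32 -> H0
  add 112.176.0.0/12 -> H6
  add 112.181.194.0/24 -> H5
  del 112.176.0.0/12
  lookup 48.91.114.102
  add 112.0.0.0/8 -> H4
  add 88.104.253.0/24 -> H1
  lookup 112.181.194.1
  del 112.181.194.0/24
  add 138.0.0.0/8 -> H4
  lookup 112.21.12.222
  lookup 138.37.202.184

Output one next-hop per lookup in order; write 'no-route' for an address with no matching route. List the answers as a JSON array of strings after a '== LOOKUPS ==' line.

Apply in order:
  add 48.80.0.0/12 -> H2 at depth 12
  del 48.80.0.0/12 (clear depth 12)
  add 0.0.0.0/0 -> H3 at depth 0
  add 48.91.114.102/32 -> H0 at depth 32
  add 112.176.0.0/12 -> H6 at depth 12
  add 112.181.194.0/24 -> H5 at depth 24
  del 112.176.0.0/12 (clear depth 12)
  lookup 48.91.114.102: bits 00110000010110110111001001100110 walk d0:H3→d1:-→d2:-→d3:-→d4:-→d5:-→d6:-→d7:-→d8:-→d9:-→d10:-→d11:-→d12:-→d13:-→d14:-→d15:-→d16:-→d17:-→d18:-→d19:-→d20:-→d21:-→d22:-→d23:-→d24:-→d25:-→d26:-→d27:-→d28:-→d29:-→d30:-→d31:-→d32:H0 -> H0
  add 112.0.0.0/8 -> H4 at depth 8
  add 88.104.253.0/24 -> H1 at depth 24
  lookup 112.181.194.1: bits 011100001011010111000010 walk d0:H3→d1:-→d2:-→d3:-→d4:-→d5:-→d6:-→d7:-→d8:H4→d9:-→d10:-→d11:-→d12:-→d13:-→d14:-→d15:-→d16:-→d17:-→d18:-→d19:-→d20:-→d21:-→d22:-→d23:-→d24:H5 -> H5
  del 112.181.194.0/24 (clear depth 24)
  add 138.0.0.0/8 -> H4 at depth 8
  lookup 112.21.12.222: bits 01110000 walk d0:H3→d1:-→d2:-→d3:-→d4:-→d5:-→d6:-→d7:-→d8:H4 -> H4
  lookup 138.37.202.184: bits 10001010 walk d0:H3→d1:-→d2:-→d3:-→d4:-→d5:-→d6:-→d7:-→d8:H4 -> H4

== LOOKUPS ==
["H0","H5","H4","H4"]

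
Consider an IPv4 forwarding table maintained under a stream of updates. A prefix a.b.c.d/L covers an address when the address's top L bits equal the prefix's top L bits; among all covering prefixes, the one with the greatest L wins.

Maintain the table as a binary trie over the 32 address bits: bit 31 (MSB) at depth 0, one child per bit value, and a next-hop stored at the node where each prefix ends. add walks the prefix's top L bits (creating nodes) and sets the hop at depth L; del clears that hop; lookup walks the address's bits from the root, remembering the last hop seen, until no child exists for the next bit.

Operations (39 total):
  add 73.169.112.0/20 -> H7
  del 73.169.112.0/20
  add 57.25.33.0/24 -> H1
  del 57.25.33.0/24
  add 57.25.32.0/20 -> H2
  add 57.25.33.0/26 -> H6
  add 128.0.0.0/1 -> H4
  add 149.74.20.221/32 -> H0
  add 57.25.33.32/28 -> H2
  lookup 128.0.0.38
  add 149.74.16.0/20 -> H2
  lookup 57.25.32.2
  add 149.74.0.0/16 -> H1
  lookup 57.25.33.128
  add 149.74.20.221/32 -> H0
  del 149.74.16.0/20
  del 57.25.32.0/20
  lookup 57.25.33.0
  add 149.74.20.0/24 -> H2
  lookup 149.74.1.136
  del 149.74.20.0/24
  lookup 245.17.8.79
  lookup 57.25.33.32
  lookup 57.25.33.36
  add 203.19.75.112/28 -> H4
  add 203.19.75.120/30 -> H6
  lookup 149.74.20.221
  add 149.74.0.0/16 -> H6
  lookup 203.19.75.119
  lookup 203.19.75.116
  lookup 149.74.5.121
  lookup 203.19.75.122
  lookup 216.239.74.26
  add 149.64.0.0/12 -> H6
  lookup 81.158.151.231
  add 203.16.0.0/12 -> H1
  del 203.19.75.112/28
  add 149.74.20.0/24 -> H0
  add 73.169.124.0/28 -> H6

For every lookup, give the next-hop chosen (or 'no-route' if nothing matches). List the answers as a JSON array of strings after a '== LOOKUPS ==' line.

Process each operation:
  + 73.169.112.0/20 (H7) depth=20
  - 73.169.112.0/20 clear@20
  + 57.25.33.0/24 (H1) depth=24
  - 57.25.33.0/24 clear@24
  + 57.25.32.0/20 (H2) depth=20
  + 57.25.33.0/26 (H6) depth=26
  + 128.0.0.0/1 (H4) depth=1
  + 149.74.20.221/32 (H0) depth=32
  + 57.25.33.32/28 (H2) depth=28
  Q 128.0.0.38: descend 100 ; hops seen [H4] ; pick H4
  + 149.74.16.0/20 (H2) depth=20
  Q 57.25.32.2: descend 00111001000110010010000 ; hops seen [H2] ; pick H2
  + 149.74.0.0/16 (H1) depth=16
  Q 57.25.33.128: descend 001110010001100100100001 ; hops seen [H2] ; pick H2
  + 149.74.20.221/32 (H0) depth=32
  - 149.74.16.0/20 clear@20
  - 57.25.32.0/20 clear@20
  Q 57.25.33.0: descend 00111001000110010010000100 ; hops seen [H6] ; pick H6
  + 149.74.20.0/24 (H2) depth=24
  Q 149.74.1.136: descend 1001010101001010000 ; hops seen [H4,H1] ; pick H1
  - 149.74.20.0/24 clear@24
  Q 245.17.8.79: descend 1 ; hops seen [H4] ; pick H4
  Q 57.25.33.32: descend 0011100100011001001000010010 ; hops seen [H6,H2] ; pick H2
  Q 57.25.33.36: descend 0011100100011001001000010010 ; hops seen [H6,H2] ; pick H2
  + 203.19.75.112/28 (H4) depth=28
  + 203.19.75.120/30 (H6) depth=30
  Q 149.74.20.221: descend 10010101010010100001010011011101 ; hops seen [H4,H1,H0] ; pick H0
  + 149.74.0.0/16 (H6) depth=16
  Q 203.19.75.119: descend 1100101100010011010010110111 ; hops seen [H4,H4] ; pick H4
  Q 203.19.75.116: descend 1100101100010011010010110111 ; hops seen [H4,H4] ; pick H4
  Q 149.74.5.121: descend 1001010101001010000 ; hops seen [H4,H6] ; pick H6
  Q 203.19.75.122: descend 110010110001001101001011011110 ; hops seen [H4,H4,H6] ; pick H6
  Q 216.239.74.26: descend 110 ; hops seen [H4] ; pick H4
  + 149.64.0.0/12 (H6) depth=12
  Q 81.158.151.231: descend 010 ; hops seen [∅] ; pick no-route
  + 203.16.0.0/12 (H1) depth=12
  - 203.19.75.112/28 clear@28
  + 149.74.20.0/24 (H0) depth=24
  + 73.169.124.0/28 (H6) depth=28

== LOOKUPS ==
["H4","H2","H2","H6","H1","H4","H2","H2","H0","H4","H4","H6","H6","H4","no-route"]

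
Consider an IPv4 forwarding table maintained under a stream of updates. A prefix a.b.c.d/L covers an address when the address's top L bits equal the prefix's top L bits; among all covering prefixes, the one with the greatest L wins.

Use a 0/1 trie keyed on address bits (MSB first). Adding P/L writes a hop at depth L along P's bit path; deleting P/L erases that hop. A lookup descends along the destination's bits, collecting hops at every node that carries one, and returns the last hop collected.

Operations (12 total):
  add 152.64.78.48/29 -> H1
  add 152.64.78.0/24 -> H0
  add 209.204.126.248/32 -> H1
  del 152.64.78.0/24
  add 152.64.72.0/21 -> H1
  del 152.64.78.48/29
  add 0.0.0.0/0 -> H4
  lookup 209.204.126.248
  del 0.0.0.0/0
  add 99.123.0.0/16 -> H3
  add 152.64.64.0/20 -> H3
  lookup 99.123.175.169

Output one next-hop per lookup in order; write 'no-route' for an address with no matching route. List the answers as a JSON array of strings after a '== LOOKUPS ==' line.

Trace:
  + 152.64.78.48/29 (H1) depth=29
  + 152.64.78.0/24 (H0) depth=24
  + 209.204.126.248/32 (H1) depth=32
  del 152.64.78.0/24 (clear depth 24)
  + 152.64.72.0/21 (H1) depth=21
  del 152.64.78.48/29 (clear depth 29)
  + 0.0.0.0/0 (H4) depth=0
  ? 209.204.126.248  path d0:H4→d1:-→d2:-→d3:-→d4:-→d5:-→d6:-→d7:-→d8:-→d9:-→d10:-→d11:-→d12:-→d13:-→d14:-→d15:-→d16:-→d17:-→d18:-→d19:-→d20:-→d21:-→d22:-→d23:-→d24:-→d25:-→d26:-→d27:-→d28:-→d29:-→d30:-→d31:-→d32:H1  best=H1
  del 0.0.0.0/0 (clear depth 0)
  + 99.123.0.0/16 (H3) depth=16
  + 152.64.64.0/20 (H3) depth=20
  ? 99.123.175.169  path d0:-→d1:-→d2:-→d3:-→d4:-→d5:-→d6:-→d7:-→d8:-→d9:-→d10:-→d11:-→d12:-→d13:-→d14:-→d15:-→d16:H3  best=H3

== LOOKUPS ==
["H1","H3"]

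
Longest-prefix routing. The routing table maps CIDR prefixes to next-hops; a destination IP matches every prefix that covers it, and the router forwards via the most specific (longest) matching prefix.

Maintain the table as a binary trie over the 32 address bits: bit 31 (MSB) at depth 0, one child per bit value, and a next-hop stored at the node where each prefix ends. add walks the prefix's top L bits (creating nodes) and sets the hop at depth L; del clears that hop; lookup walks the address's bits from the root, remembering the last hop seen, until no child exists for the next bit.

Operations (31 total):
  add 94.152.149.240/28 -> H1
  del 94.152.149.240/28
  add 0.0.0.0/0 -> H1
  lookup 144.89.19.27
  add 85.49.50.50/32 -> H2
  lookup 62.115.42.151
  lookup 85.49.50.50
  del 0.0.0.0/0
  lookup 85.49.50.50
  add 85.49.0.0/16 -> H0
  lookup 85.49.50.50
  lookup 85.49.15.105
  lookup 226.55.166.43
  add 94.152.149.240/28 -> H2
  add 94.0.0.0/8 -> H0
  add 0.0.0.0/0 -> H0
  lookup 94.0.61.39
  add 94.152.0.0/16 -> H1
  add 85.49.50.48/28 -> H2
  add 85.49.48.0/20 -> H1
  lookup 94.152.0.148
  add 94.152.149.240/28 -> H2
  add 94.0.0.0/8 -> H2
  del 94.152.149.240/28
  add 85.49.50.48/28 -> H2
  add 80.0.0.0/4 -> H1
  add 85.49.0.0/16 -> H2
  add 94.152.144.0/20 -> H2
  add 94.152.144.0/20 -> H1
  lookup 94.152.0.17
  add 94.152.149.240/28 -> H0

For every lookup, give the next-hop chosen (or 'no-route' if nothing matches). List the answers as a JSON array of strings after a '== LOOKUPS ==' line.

Process each operation:
  + 94.152.149.240/28 (H1) depth=28
  - 94.152.149.240/28 clear@28
  + 0.0.0.0/0 (H1) depth=0
  lookup 144.89.19.27: bits ε walk d0:H1 -> H1
  + 85.49.50.50/32 (H2) depth=32
  lookup 62.115.42.151: bits 0 walk d0:H1→d1:- -> H1
  lookup 85.49.50.50: bits 01010101001100010011001000110010 walk d0:H1→d1:-→d2:-→d3:-→d4:-→d5:-→d6:-→d7:-→d8:-→d9:-→d10:-→d11:-→d12:-→d13:-→d14:-→d15:-→d16:-→d17:-→d18:-→d19:-→d20:-→d21:-→d22:-→d23:-→d24:-→d25:-→d26:-→d27:-→d28:-→d29:-→d30:-→d31:-→d32:H2 -> H2
  - 0.0.0.0/0 clear@0
  lookup 85.49.50.50: bits 01010101001100010011001000110010 walk d0:-→d1:-→d2:-→d3:-→d4:-→d5:-→d6:-→d7:-→d8:-→d9:-→d10:-→d11:-→d12:-→d13:-→d14:-→d15:-→d16:-→d17:-→d18:-→d19:-→d20:-→d21:-→d22:-→d23:-→d24:-→d25:-→d26:-→d27:-→d28:-→d29:-→d30:-→d31:-→d32:H2 -> H2
  + 85.49.0.0/16 (H0) depth=16
  lookup 85.49.50.50: bits 01010101001100010011001000110010 walk d0:-→d1:-→d2:-→d3:-→d4:-→d5:-→d6:-→d7:-→d8:-→d9:-→d10:-→d11:-→d12:-→d13:-→d14:-→d15:-→d16:H0→d17:-→d18:-→d19:-→d20:-→d21:-→d22:-→d23:-→d24:-→d25:-→d26:-→d27:-→d28:-→d29:-→d30:-→d31:-→d32:H2 -> H2
  lookup 85.49.15.105: bits 010101010011000100 walk d0:-→d1:-→d2:-→d3:-→d4:-→d5:-→d6:-→d7:-→d8:-→d9:-→d10:-→d11:-→d12:-→d13:-→d14:-→d15:-→d16:H0→d17:-→d18:- -> H0
  lookup 226.55.166.43: bits ε walk d0:- -> no-route
  + 94.152.149.240/28 (H2) depth=28
  + 94.0.0.0/8 (H0) depth=8
  + 0.0.0.0/0 (H0) depth=0
  lookup 94.0.61.39: bits 01011110 walk d0:H0→d1:-→d2:-→d3:-→d4:-→d5:-→d6:-→d7:-→d8:H0 -> H0
  + 94.152.0.0/16 (H1) depth=16
  + 85.49.50.48/28 (H2) depth=28
  + 85.49.48.0/20 (H1) depth=20
  lookup 94.152.0.148: bits 0101111010011000 walk d0:H0→d1:-→d2:-→d3:-→d4:-→d5:-→d6:-→d7:-→d8:H0→d9:-→d10:-→d11:-→d12:-→d13:-→d14:-→d15:-→d16:H1 -> H1
  + 94.152.149.240/28 (H2) depth=28
  + 94.0.0.0/8 (H2) depth=8
  - 94.152.149.240/28 clear@28
  + 85.49.50.48/28 (H2) depth=28
  + 80.0.0.0/4 (H1) depth=4
  + 85.49.0.0/16 (H2) depth=16
  + 94.152.144.0/20 (H2) depth=20
  + 94.152.144.0/20 (H1) depth=20
  lookup 94.152.0.17: bits 0101111010011000 walk d0:H0→d1:-→d2:-→d3:-→d4:H1→d5:-→d6:-→d7:-→d8:H2→d9:-→d10:-→d11:-→d12:-→d13:-→d14:-→d15:-→d16:H1 -> H1
  + 94.152.149.240/28 (H0) depth=28

== LOOKUPS ==
["H1","H1","H2","H2","H2","H0","no-route","H0","H1","H1"]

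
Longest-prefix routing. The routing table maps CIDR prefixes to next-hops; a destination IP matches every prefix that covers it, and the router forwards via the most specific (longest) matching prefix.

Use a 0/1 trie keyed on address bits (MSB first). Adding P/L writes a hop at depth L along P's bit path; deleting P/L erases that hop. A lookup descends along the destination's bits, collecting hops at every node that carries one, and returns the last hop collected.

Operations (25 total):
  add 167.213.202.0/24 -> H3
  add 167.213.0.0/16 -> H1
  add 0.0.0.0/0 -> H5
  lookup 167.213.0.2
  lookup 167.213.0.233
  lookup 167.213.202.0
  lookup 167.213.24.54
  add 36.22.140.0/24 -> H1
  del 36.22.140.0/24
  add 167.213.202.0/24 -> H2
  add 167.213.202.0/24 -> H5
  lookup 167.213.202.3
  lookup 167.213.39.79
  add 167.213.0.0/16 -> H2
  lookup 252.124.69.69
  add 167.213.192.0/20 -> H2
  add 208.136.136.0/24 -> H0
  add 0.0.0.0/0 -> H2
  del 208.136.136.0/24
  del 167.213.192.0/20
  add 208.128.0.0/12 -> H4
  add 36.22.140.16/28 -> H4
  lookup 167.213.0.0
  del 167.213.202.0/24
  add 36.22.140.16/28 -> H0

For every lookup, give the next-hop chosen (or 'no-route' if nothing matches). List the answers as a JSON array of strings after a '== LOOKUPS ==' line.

Apply in order:
  add 167.213.202.0/24 -> H3 at depth 24
  add 167.213.0.0/16 -> H1 at depth 16
  add 0.0.0.0/0 -> H5 at depth 0
  Q 167.213.0.2: descend 1010011111010101 ; hops seen [H5,H1] ; pick H1
  Q 167.213.0.233: descend 1010011111010101 ; hops seen [H5,H1] ; pick H1
  Q 167.213.202.0: descend 101001111101010111001010 ; hops seen [H5,H1,H3] ; pick H3
  Q 167.213.24.54: descend 1010011111010101 ; hops seen [H5,H1] ; pick H1
  add 36.22.140.0/24 -> H1 at depth 24
  - 36.22.140.0/24 clear@24
  add 167.213.202.0/24 -> H2 at depth 24
  add 167.213.202.0/24 -> H5 at depth 24
  Q 167.213.202.3: descend 101001111101010111001010 ; hops seen [H5,H1,H5] ; pick H5
  Q 167.213.39.79: descend 1010011111010101 ; hops seen [H5,H1] ; pick H1
  add 167.213.0.0/16 -> H2 at depth 16
  Q 252.124.69.69: descend 1 ; hops seen [H5] ; pick H5
  add 167.213.192.0/20 -> H2 at depth 20
  add 208.136.136.0/24 -> H0 at depth 24
  add 0.0.0.0/0 -> H2 at depth 0
  - 208.136.136.0/24 clear@24
  - 167.213.192.0/20 clear@20
  add 208.128.0.0/12 -> H4 at depth 12
  add 36.22.140.16/28 -> H4 at depth 28
  Q 167.213.0.0: descend 1010011111010101 ; hops seen [H2,H2] ; pick H2
  - 167.213.202.0/24 clear@24
  add 36.22.140.16/28 -> H0 at depth 28

== LOOKUPS ==
["H1","H1","H3","H1","H5","H1","H5","H2"]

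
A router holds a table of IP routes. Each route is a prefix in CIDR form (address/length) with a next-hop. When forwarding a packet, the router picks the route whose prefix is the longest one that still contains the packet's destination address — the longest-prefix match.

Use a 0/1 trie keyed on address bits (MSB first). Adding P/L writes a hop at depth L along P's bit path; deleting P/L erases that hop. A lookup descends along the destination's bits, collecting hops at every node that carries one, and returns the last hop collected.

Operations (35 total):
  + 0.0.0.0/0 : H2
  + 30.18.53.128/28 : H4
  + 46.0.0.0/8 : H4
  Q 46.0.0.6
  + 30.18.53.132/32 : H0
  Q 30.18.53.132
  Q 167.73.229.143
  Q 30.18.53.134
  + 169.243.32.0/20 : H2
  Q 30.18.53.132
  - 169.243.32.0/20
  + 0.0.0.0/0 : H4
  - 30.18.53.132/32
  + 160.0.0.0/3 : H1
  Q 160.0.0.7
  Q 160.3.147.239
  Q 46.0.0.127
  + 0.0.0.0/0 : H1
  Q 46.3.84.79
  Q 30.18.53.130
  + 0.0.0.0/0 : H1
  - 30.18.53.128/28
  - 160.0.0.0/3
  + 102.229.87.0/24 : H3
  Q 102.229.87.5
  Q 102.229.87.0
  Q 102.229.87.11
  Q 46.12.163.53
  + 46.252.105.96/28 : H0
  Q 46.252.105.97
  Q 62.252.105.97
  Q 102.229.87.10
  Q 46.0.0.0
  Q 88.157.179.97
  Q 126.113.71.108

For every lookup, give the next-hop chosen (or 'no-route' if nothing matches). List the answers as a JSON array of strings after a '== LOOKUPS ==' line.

Apply in order:
  + 0.0.0.0/0 (H2) depth=0
  + 30.18.53.128/28 (H4) depth=28
  + 46.0.0.0/8 (H4) depth=8
  lookup 46.0.0.6: bits 00101110 walk d0:H2→d1:-→d2:-→d3:-→d4:-→d5:-→d6:-→d7:-→d8:H4 -> H4
  + 30.18.53.132/32 (H0) depth=32
  lookup 30.18.53.132: bits 00011110000100100011010110000100 walk d0:H2→d1:-→d2:-→d3:-→d4:-→d5:-→d6:-→d7:-→d8:-→d9:-→d10:-→d11:-→d12:-→d13:-→d14:-→d15:-→d16:-→d17:-→d18:-→d19:-→d20:-→d21:-→d22:-→d23:-→d24:-→d25:-→d26:-→d27:-→d28:H4→d29:-→d30:-→d31:-→d32:H0 -> H0
  lookup 167.73.229.143: bits ε walk d0:H2 -> H2
  lookup 30.18.53.134: bits 000111100001001000110101100001 walk d0:H2→d1:-→d2:-→d3:-→d4:-→d5:-→d6:-→d7:-→d8:-→d9:-→d10:-→d11:-→d12:-→d13:-→d14:-→d15:-→d16:-→d17:-→d18:-→d19:-→d20:-→d21:-→d22:-→d23:-→d24:-→d25:-→d26:-→d27:-→d28:H4→d29:-→d30:- -> H4
  + 169.243.32.0/20 (H2) depth=20
  lookup 30.18.53.132: bits 00011110000100100011010110000100 walk d0:H2→d1:-→d2:-→d3:-→d4:-→d5:-→d6:-→d7:-→d8:-→d9:-→d10:-→d11:-→d12:-→d13:-→d14:-→d15:-→d16:-→d17:-→d18:-→d19:-→d20:-→d21:-→d22:-→d23:-→d24:-→d25:-→d26:-→d27:-→d28:H4→d29:-→d30:-→d31:-→d32:H0 -> H0
  - 169.243.32.0/20 clear@20
  + 0.0.0.0/0 (H4) depth=0
  - 30.18.53.132/32 clear@32
  + 160.0.0.0/3 (H1) depth=3
  lookup 160.0.0.7: bits 1010 walk d0:H4→d1:-→d2:-→d3:H1→d4:- -> H1
  lookup 160.3.147.239: bits 1010 walk d0:H4→d1:-→d2:-→d3:H1→d4:- -> H1
  lookup 46.0.0.127: bits 00101110 walk d0:H4→d1:-→d2:-→d3:-→d4:-→d5:-→d6:-→d7:-→d8:H4 -> H4
  + 0.0.0.0/0 (H1) depth=0
  lookup 46.3.84.79: bits 00101110 walk d0:H1→d1:-→d2:-→d3:-→d4:-→d5:-→d6:-→d7:-→d8:H4 -> H4
  lookup 30.18.53.130: bits 00011110000100100011010110000 walk d0:H1→d1:-→d2:-→d3:-→d4:-→d5:-→d6:-→d7:-→d8:-→d9:-→d10:-→d11:-→d12:-→d13:-→d14:-→d15:-→d16:-→d17:-→d18:-→d19:-→d20:-→d21:-→d22:-→d23:-→d24:-→d25:-→d26:-→d27:-→d28:H4→d29:- -> H4
  + 0.0.0.0/0 (H1) depth=0
  - 30.18.53.128/28 clear@28
  - 160.0.0.0/3 clear@3
  + 102.229.87.0/24 (H3) depth=24
  lookup 102.229.87.5: bits 011001101110010101010111 walk d0:H1→d1:-→d2:-→d3:-→d4:-→d5:-→d6:-→d7:-→d8:-→d9:-→d10:-→d11:-→d12:-→d13:-→d14:-→d15:-→d16:-→d17:-→d18:-→d19:-→d20:-→d21:-→d22:-→d23:-→d24:H3 -> H3
  lookup 102.229.87.0: bits 011001101110010101010111 walk d0:H1→d1:-→d2:-→d3:-→d4:-→d5:-→d6:-→d7:-→d8:-→d9:-→d10:-→d11:-→d12:-→d13:-→d14:-→d15:-→d16:-→d17:-→d18:-→d19:-→d20:-→d21:-→d22:-→d23:-→d24:H3 -> H3
  lookup 102.229.87.11: bits 011001101110010101010111 walk d0:H1→d1:-→d2:-→d3:-→d4:-→d5:-→d6:-→d7:-→d8:-→d9:-→d10:-→d11:-→d12:-→d13:-→d14:-→d15:-→d16:-→d17:-→d18:-→d19:-→d20:-→d21:-→d22:-→d23:-→d24:H3 -> H3
  lookup 46.12.163.53: bits 00101110 walk d0:H1→d1:-→d2:-→d3:-→d4:-→d5:-→d6:-→d7:-→d8:H4 -> H4
  + 46.252.105.96/28 (H0) depth=28
  lookup 46.252.105.97: bits 0010111011111100011010010110 walk d0:H1→d1:-→d2:-→d3:-→d4:-→d5:-→d6:-→d7:-→d8:H4→d9:-→d10:-→d11:-→d12:-→d13:-→d14:-→d15:-→d16:-→d17:-→d18:-→d19:-→d20:-→d21:-→d22:-→d23:-→d24:-→d25:-→d26:-→d27:-→d28:H0 -> H0
  lookup 62.252.105.97: bits 001 walk d0:H1→d1:-→d2:-→d3:- -> H1
  lookup 102.229.87.10: bits 011001101110010101010111 walk d0:H1→d1:-→d2:-→d3:-→d4:-→d5:-→d6:-→d7:-→d8:-→d9:-→d10:-→d11:-→d12:-→d13:-→d14:-→d15:-→d16:-→d17:-→d18:-→d19:-→d20:-→d21:-→d22:-→d23:-→d24:H3 -> H3
  lookup 46.0.0.0: bits 00101110 walk d0:H1→d1:-→d2:-→d3:-→d4:-→d5:-→d6:-→d7:-→d8:H4 -> H4
  lookup 88.157.179.97: bits 01 walk d0:H1→d1:-→d2:- -> H1
  lookup 126.113.71.108: bits 011 walk d0:H1→d1:-→d2:-→d3:- -> H1

== LOOKUPS ==
["H4","H0","H2","H4","H0","H1","H1","H4","H4","H4","H3","H3","H3","H4","H0","H1","H3","H4","H1","H1"]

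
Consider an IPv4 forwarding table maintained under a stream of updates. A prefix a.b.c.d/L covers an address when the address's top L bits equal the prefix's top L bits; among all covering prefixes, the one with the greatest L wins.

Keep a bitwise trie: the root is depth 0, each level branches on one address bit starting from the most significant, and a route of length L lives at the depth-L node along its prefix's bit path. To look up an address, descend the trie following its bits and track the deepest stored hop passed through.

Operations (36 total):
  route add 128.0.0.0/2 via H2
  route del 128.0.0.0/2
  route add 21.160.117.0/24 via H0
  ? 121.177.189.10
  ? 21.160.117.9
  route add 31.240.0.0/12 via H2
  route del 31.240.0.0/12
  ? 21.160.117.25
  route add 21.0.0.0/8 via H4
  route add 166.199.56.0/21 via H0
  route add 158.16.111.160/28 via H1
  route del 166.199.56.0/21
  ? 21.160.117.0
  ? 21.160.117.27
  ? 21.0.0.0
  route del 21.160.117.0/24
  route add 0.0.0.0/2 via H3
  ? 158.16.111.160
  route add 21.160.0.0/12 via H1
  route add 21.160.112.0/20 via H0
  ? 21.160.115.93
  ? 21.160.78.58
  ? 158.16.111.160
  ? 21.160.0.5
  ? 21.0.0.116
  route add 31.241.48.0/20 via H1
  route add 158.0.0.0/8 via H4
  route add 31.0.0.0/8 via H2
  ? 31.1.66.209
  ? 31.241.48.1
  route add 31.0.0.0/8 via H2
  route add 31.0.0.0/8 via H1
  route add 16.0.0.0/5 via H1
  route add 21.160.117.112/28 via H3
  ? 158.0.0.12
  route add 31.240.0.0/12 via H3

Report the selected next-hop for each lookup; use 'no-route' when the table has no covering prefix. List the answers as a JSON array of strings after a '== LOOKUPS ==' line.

Trace:
  + 128.0.0.0/2 (H2) depth=2
  - 128.0.0.0/2 clear@2
  + 21.160.117.0/24 (H0) depth=24
  Q 121.177.189.10: descend 0 ; hops seen [∅] ; pick no-route
  Q 21.160.117.9: descend 000101011010000001110101 ; hops seen [H0] ; pick H0
  + 31.240.0.0/12 (H2) depth=12
  - 31.240.0.0/12 clear@12
  Q 21.160.117.25: descend 000101011010000001110101 ; hops seen [H0] ; pick H0
  + 21.0.0.0/8 (H4) depth=8
  + 166.199.56.0/21 (H0) depth=21
  + 158.16.111.160/28 (H1) depth=28
  - 166.199.56.0/21 clear@21
  Q 21.160.117.0: descend 000101011010000001110101 ; hops seen [H4,H0] ; pick H0
  Q 21.160.117.27: descend 000101011010000001110101 ; hops seen [H4,H0] ; pick H0
  Q 21.0.0.0: descend 00010101 ; hops seen [H4] ; pick H4
  - 21.160.117.0/24 clear@24
  + 0.0.0.0/2 (H3) depth=2
  Q 158.16.111.160: descend 1001111000010000011011111010 ; hops seen [H1] ; pick H1
  + 21.160.0.0/12 (H1) depth=12
  + 21.160.112.0/20 (H0) depth=20
  Q 21.160.115.93: descend 000101011010000001110 ; hops seen [H3,H4,H1,H0] ; pick H0
  Q 21.160.78.58: descend 000101011010000001 ; hops seen [H3,H4,H1] ; pick H1
  Q 158.16.111.160: descend 1001111000010000011011111010 ; hops seen [H1] ; pick H1
  Q 21.160.0.5: descend 00010101101000000 ; hops seen [H3,H4,H1] ; pick H1
  Q 21.0.0.116: descend 00010101 ; hops seen [H3,H4] ; pick H4
  + 31.241.48.0/20 (H1) depth=20
  + 158.0.0.0/8 (H4) depth=8
  + 31.0.0.0/8 (H2) depth=8
  Q 31.1.66.209: descend 00011111 ; hops seen [H3,H2] ; pick H2
  Q 31.241.48.1: descend 00011111111100010011 ; hops seen [H3,H2,H1] ; pick H1
  + 31.0.0.0/8 (H2) depth=8
  + 31.0.0.0/8 (H1) depth=8
  + 16.0.0.0/5 (H1) depth=5
  + 21.160.117.112/28 (H3) depth=28
  Q 158.0.0.12: descend 10011110000 ; hops seen [H4] ; pick H4
  + 31.240.0.0/12 (H3) depth=12

== LOOKUPS ==
["no-route","H0","H0","H0","H0","H4","H1","H0","H1","H1","H1","H4","H2","H1","H4"]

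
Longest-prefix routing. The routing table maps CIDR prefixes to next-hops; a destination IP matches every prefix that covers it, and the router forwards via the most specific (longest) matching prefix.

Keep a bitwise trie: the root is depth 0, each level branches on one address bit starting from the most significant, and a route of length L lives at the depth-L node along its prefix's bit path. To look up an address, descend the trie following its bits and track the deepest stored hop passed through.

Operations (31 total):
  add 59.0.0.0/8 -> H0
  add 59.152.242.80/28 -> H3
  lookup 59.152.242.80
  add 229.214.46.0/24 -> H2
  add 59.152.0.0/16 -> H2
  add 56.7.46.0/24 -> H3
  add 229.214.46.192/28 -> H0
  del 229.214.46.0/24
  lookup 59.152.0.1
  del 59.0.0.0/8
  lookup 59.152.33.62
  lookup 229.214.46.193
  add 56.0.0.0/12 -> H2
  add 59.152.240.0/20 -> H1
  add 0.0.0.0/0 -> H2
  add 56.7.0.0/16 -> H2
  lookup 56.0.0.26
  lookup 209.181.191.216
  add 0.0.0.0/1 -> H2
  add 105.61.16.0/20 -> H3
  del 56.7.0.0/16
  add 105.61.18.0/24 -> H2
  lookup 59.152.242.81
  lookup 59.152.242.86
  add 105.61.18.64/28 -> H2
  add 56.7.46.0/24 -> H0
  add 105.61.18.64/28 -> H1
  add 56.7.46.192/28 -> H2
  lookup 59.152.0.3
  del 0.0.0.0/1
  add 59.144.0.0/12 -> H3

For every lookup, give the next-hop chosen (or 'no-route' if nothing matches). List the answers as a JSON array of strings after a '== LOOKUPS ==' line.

Apply in order:
  + 59.0.0.0/8 (H0) depth=8
  + 59.152.242.80/28 (H3) depth=28
  ? 59.152.242.80  path d0:-→d1:-→d2:-→d3:-→d4:-→d5:-→d6:-→d7:-→d8:H0→d9:-→d10:-→d11:-→d12:-→d13:-→d14:-→d15:-→d16:-→d17:-→d18:-→d19:-→d20:-→d21:-→d22:-→d23:-→d24:-→d25:-→d26:-→d27:-→d28:H3  best=H3
  + 229.214.46.0/24 (H2) depth=24
  + 59.152.0.0/16 (H2) depth=16
  + 56.7.46.0/24 (H3) depth=24
  + 229.214.46.192/28 (H0) depth=28
  - 229.214.46.0/24 clear@24
  ? 59.152.0.1  path d0:-→d1:-→d2:-→d3:-→d4:-→d5:-→d6:-→d7:-→d8:H0→d9:-→d10:-→d11:-→d12:-→d13:-→d14:-→d15:-→d16:H2  best=H2
  - 59.0.0.0/8 clear@8
  ? 59.152.33.62  path d0:-→d1:-→d2:-→d3:-→d4:-→d5:-→d6:-→d7:-→d8:-→d9:-→d10:-→d11:-→d12:-→d13:-→d14:-→d15:-→d16:H2  best=H2
  ? 229.214.46.193  path d0:-→d1:-→d2:-→d3:-→d4:-→d5:-→d6:-→d7:-→d8:-→d9:-→d10:-→d11:-→d12:-→d13:-→d14:-→d15:-→d16:-→d17:-→d18:-→d19:-→d20:-→d21:-→d22:-→d23:-→d24:-→d25:-→d26:-→d27:-→d28:H0  best=H0
  + 56.0.0.0/12 (H2) depth=12
  + 59.152.240.0/20 (H1) depth=20
  + 0.0.0.0/0 (H2) depth=0
  + 56.7.0.0/16 (H2) depth=16
  ? 56.0.0.26  path d0:H2→d1:-→d2:-→d3:-→d4:-→d5:-→d6:-→d7:-→d8:-→d9:-→d10:-→d11:-→d12:H2→d13:-  best=H2
  ? 209.181.191.216  path d0:H2→d1:-→d2:-  best=H2
  + 0.0.0.0/1 (H2) depth=1
  + 105.61.16.0/20 (H3) depth=20
  - 56.7.0.0/16 clear@16
  + 105.61.18.0/24 (H2) depth=24
  ? 59.152.242.81  path d0:H2→d1:H2→d2:-→d3:-→d4:-→d5:-→d6:-→d7:-→d8:-→d9:-→d10:-→d11:-→d12:-→d13:-→d14:-→d15:-→d16:H2→d17:-→d18:-→d19:-→d20:H1→d21:-→d22:-→d23:-→d24:-→d25:-→d26:-→d27:-→d28:H3  best=H3
  ? 59.152.242.86  path d0:H2→d1:H2→d2:-→d3:-→d4:-→d5:-→d6:-→d7:-→d8:-→d9:-→d10:-→d11:-→d12:-→d13:-→d14:-→d15:-→d16:H2→d17:-→d18:-→d19:-→d20:H1→d21:-→d22:-→d23:-→d24:-→d25:-→d26:-→d27:-→d28:H3  best=H3
  + 105.61.18.64/28 (H2) depth=28
  + 56.7.46.0/24 (H0) depth=24
  + 105.61.18.64/28 (H1) depth=28
  + 56.7.46.192/28 (H2) depth=28
  ? 59.152.0.3  path d0:H2→d1:H2→d2:-→d3:-→d4:-→d5:-→d6:-→d7:-→d8:-→d9:-→d10:-→d11:-→d12:-→d13:-→d14:-→d15:-→d16:H2  best=H2
  - 0.0.0.0/1 clear@1
  + 59.144.0.0/12 (H3) depth=12

== LOOKUPS ==
["H3","H2","H2","H0","H2","H2","H3","H3","H2"]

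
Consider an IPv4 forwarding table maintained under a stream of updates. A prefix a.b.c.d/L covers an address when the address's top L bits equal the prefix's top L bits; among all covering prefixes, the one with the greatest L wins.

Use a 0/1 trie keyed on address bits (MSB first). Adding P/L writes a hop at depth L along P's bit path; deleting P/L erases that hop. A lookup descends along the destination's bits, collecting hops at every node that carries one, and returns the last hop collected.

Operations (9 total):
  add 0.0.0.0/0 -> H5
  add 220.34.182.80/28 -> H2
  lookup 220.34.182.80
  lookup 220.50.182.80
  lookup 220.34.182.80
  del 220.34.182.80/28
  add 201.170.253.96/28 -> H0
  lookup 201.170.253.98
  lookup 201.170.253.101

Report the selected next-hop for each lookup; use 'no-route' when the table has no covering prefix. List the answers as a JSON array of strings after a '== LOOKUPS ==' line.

Process each operation:
  + 0.0.0.0/0 (H5) depth=0
  + 220.34.182.80/28 (H2) depth=28
  lookup 220.34.182.80: bits 1101110000100010101101100101 walk d0:H5→d1:-→d2:-→d3:-→d4:-→d5:-→d6:-→d7:-→d8:-→d9:-→d10:-→d11:-→d12:-→d13:-→d14:-→d15:-→d16:-→d17:-→d18:-→d19:-→d20:-→d21:-→d22:-→d23:-→d24:-→d25:-→d26:-→d27:-→d28:H2 -> H2
  lookup 220.50.182.80: bits 11011100001 walk d0:H5→d1:-→d2:-→d3:-→d4:-→d5:-→d6:-→d7:-→d8:-→d9:-→d10:-→d11:- -> H5
  lookup 220.34.182.80: bits 1101110000100010101101100101 walk d0:H5→d1:-→d2:-→d3:-→d4:-→d5:-→d6:-→d7:-→d8:-→d9:-→d10:-→d11:-→d12:-→d13:-→d14:-→d15:-→d16:-→d17:-→d18:-→d19:-→d20:-→d21:-→d22:-→d23:-→d24:-→d25:-→d26:-→d27:-→d28:H2 -> H2
  - 220.34.182.80/28 clear@28
  + 201.170.253.96/28 (H0) depth=28
  lookup 201.170.253.98: bits 1100100110101010111111010110 walk d0:H5→d1:-→d2:-→d3:-→d4:-→d5:-→d6:-→d7:-→d8:-→d9:-→d10:-→d11:-→d12:-→d13:-→d14:-→d15:-→d16:-→d17:-→d18:-→d19:-→d20:-→d21:-→d22:-→d23:-→d24:-→d25:-→d26:-→d27:-→d28:H0 -> H0
  lookup 201.170.253.101: bits 1100100110101010111111010110 walk d0:H5→d1:-→d2:-→d3:-→d4:-→d5:-→d6:-→d7:-→d8:-→d9:-→d10:-→d11:-→d12:-→d13:-→d14:-→d15:-→d16:-→d17:-→d18:-→d19:-→d20:-→d21:-→d22:-→d23:-→d24:-→d25:-→d26:-→d27:-→d28:H0 -> H0

== LOOKUPS ==
["H2","H5","H2","H0","H0"]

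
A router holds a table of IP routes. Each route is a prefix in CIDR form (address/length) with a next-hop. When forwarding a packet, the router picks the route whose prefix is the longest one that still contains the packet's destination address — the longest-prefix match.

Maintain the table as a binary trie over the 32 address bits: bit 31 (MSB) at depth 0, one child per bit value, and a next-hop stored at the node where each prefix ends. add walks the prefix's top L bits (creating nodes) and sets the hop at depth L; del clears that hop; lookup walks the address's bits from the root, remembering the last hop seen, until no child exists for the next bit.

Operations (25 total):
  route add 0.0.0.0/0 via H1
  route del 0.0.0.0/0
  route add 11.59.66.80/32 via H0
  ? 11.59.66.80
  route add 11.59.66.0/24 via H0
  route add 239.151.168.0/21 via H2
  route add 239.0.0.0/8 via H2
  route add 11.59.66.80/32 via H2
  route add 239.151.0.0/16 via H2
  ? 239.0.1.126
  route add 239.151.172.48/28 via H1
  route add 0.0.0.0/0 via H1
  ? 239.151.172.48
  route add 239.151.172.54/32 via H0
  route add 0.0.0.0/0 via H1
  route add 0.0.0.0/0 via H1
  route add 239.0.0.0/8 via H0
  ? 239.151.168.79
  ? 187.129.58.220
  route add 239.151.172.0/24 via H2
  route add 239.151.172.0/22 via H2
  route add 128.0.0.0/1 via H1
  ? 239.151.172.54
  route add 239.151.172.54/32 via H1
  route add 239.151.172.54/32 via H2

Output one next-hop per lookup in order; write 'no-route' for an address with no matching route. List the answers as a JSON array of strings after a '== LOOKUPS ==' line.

Apply in order:
  + 0.0.0.0/0 (H1) depth=0
  del 0.0.0.0/0 (clear depth 0)
  + 11.59.66.80/32 (H0) depth=32
  lookup 11.59.66.80: bits 00001011001110110100001001010000 walk d0:-→d1:-→d2:-→d3:-→d4:-→d5:-→d6:-→d7:-→d8:-→d9:-→d10:-→d11:-→d12:-→d13:-→d14:-→d15:-→d16:-→d17:-→d18:-→d19:-→d20:-→d21:-→d22:-→d23:-→d24:-→d25:-→d26:-→d27:-→d28:-→d29:-→d30:-→d31:-→d32:H0 -> H0
  + 11.59.66.0/24 (H0) depth=24
  + 239.151.168.0/21 (H2) depth=21
  + 239.0.0.0/8 (H2) depth=8
  + 11.59.66.80/32 (H2) depth=32
  + 239.151.0.0/16 (H2) depth=16
  lookup 239.0.1.126: bits 11101111 walk d0:-→d1:-→d2:-→d3:-→d4:-→d5:-→d6:-→d7:-→d8:H2 -> H2
  + 239.151.172.48/28 (H1) depth=28
  + 0.0.0.0/0 (H1) depth=0
  lookup 239.151.172.48: bits 1110111110010111101011000011 walk d0:H1→d1:-→d2:-→d3:-→d4:-→d5:-→d6:-→d7:-→d8:H2→d9:-→d10:-→d11:-→d12:-→d13:-→d14:-→d15:-→d16:H2→d17:-→d18:-→d19:-→d20:-→d21:H2→d22:-→d23:-→d24:-→d25:-→d26:-→d27:-→d28:H1 -> H1
  + 239.151.172.54/32 (H0) depth=32
  + 0.0.0.0/0 (H1) depth=0
  + 0.0.0.0/0 (H1) depth=0
  + 239.0.0.0/8 (H0) depth=8
  lookup 239.151.168.79: bits 111011111001011110101 walk d0:H1→d1:-→d2:-→d3:-→d4:-→d5:-→d6:-→d7:-→d8:H0→d9:-→d10:-→d11:-→d12:-→d13:-→d14:-→d15:-→d16:H2→d17:-→d18:-→d19:-→d20:-→d21:H2 -> H2
  lookup 187.129.58.220: bits 1 walk d0:H1→d1:- -> H1
  + 239.151.172.0/24 (H2) depth=24
  + 239.151.172.0/22 (H2) depth=22
  + 128.0.0.0/1 (H1) depth=1
  lookup 239.151.172.54: bits 11101111100101111010110000110110 walk d0:H1→d1:H1→d2:-→d3:-→d4:-→d5:-→d6:-→d7:-→d8:H0→d9:-→d10:-→d11:-→d12:-→d13:-→d14:-→d15:-→d16:H2→d17:-→d18:-→d19:-→d20:-→d21:H2→d22:H2→d23:-→d24:H2→d25:-→d26:-→d27:-→d28:H1→d29:-→d30:-→d31:-→d32:H0 -> H0
  + 239.151.172.54/32 (H1) depth=32
  + 239.151.172.54/32 (H2) depth=32

== LOOKUPS ==
["H0","H2","H1","H2","H1","H0"]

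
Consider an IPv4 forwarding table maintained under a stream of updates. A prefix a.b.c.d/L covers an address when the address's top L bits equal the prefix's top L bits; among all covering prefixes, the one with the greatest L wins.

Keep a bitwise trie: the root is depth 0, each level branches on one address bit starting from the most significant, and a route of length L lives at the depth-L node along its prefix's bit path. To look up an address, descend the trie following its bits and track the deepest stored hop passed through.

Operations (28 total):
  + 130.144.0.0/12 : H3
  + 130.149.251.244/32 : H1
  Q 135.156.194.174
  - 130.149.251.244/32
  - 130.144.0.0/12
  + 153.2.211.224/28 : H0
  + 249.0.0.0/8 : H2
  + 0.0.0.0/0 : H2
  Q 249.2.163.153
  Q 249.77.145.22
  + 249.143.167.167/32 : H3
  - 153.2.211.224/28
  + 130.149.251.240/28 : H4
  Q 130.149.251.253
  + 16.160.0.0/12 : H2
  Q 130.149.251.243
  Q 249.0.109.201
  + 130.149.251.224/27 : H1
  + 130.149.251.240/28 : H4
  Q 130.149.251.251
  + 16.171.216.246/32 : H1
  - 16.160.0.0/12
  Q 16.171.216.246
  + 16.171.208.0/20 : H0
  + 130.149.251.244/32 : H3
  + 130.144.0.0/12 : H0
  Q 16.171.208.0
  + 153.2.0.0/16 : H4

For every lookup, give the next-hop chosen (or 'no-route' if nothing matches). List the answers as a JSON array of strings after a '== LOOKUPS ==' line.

Apply in order:
  add 130.144.0.0/12 -> H3 at depth 12
  add 130.149.251.244/32 -> H1 at depth 32
  ? 135.156.194.174  path d0:-→d1:-→d2:-→d3:-→d4:-→d5:-  best=no-route
  - 130.149.251.244/32 clear@32
  - 130.144.0.0/12 clear@12
  add 153.2.211.224/28 -> H0 at depth 28
  add 249.0.0.0/8 -> H2 at depth 8
  add 0.0.0.0/0 -> H2 at depth 0
  ? 249.2.163.153  path d0:H2→d1:-→d2:-→d3:-→d4:-→d5:-→d6:-→d7:-→d8:H2  best=H2
  ? 249.77.145.22  path d0:H2→d1:-→d2:-→d3:-→d4:-→d5:-→d6:-→d7:-→d8:H2  best=H2
  add 249.143.167.167/32 -> H3 at depth 32
  - 153.2.211.224/28 clear@28
  add 130.149.251.240/28 -> H4 at depth 28
  ? 130.149.251.253  path d0:H2→d1:-→d2:-→d3:-→d4:-→d5:-→d6:-→d7:-→d8:-→d9:-→d10:-→d11:-→d12:-→d13:-→d14:-→d15:-→d16:-→d17:-→d18:-→d19:-→d20:-→d21:-→d22:-→d23:-→d24:-→d25:-→d26:-→d27:-→d28:H4  best=H4
  add 16.160.0.0/12 -> H2 at depth 12
  ? 130.149.251.243  path d0:H2→d1:-→d2:-→d3:-→d4:-→d5:-→d6:-→d7:-→d8:-→d9:-→d10:-→d11:-→d12:-→d13:-→d14:-→d15:-→d16:-→d17:-→d18:-→d19:-→d20:-→d21:-→d22:-→d23:-→d24:-→d25:-→d26:-→d27:-→d28:H4→d29:-  best=H4
  ? 249.0.109.201  path d0:H2→d1:-→d2:-→d3:-→d4:-→d5:-→d6:-→d7:-→d8:H2  best=H2
  add 130.149.251.224/27 -> H1 at depth 27
  add 130.149.251.240/28 -> H4 at depth 28
  ? 130.149.251.251  path d0:H2→d1:-→d2:-→d3:-→d4:-→d5:-→d6:-→d7:-→d8:-→d9:-→d10:-→d11:-→d12:-→d13:-→d14:-→d15:-→d16:-→d17:-→d18:-→d19:-→d20:-→d21:-→d22:-→d23:-→d24:-→d25:-→d26:-→d27:H1→d28:H4  best=H4
  add 16.171.216.246/32 -> H1 at depth 32
  - 16.160.0.0/12 clear@12
  ? 16.171.216.246  path d0:H2→d1:-→d2:-→d3:-→d4:-→d5:-→d6:-→d7:-→d8:-→d9:-→d10:-→d11:-→d12:-→d13:-→d14:-→d15:-→d16:-→d17:-→d18:-→d19:-→d20:-→d21:-→d22:-→d23:-→d24:-→d25:-→d26:-→d27:-→d28:-→d29:-→d30:-→d31:-→d32:H1  best=H1
  add 16.171.208.0/20 -> H0 at depth 20
  add 130.149.251.244/32 -> H3 at depth 32
  add 130.144.0.0/12 -> H0 at depth 12
  ? 16.171.208.0  path d0:H2→d1:-→d2:-→d3:-→d4:-→d5:-→d6:-→d7:-→d8:-→d9:-→d10:-→d11:-→d12:-→d13:-→d14:-→d15:-→d16:-→d17:-→d18:-→d19:-→d20:H0  best=H0
  add 153.2.0.0/16 -> H4 at depth 16

== LOOKUPS ==
["no-route","H2","H2","H4","H4","H2","H4","H1","H0"]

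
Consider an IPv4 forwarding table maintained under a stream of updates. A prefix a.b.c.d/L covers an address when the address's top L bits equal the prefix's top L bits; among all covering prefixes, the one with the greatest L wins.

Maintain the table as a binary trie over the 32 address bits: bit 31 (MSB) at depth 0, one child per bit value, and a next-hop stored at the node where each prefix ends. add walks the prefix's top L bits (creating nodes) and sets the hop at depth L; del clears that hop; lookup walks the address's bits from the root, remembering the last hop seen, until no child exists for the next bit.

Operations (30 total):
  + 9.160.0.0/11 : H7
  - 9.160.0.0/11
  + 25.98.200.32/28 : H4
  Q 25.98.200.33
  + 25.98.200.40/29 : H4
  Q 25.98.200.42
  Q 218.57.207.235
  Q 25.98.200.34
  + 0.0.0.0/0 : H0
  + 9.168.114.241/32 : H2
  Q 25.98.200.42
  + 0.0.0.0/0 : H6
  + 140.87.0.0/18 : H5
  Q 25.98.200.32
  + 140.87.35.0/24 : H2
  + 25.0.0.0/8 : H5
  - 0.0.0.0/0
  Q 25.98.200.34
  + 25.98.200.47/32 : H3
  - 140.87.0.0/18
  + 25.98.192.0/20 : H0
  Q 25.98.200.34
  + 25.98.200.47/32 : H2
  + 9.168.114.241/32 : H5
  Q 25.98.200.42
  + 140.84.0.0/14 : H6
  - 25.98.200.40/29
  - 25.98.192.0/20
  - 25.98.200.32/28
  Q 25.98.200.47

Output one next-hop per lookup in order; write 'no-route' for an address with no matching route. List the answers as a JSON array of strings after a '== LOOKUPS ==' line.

Trace:
  add 9.160.0.0/11 -> H7 at depth 11
  - 9.160.0.0/11 clear@11
  add 25.98.200.32/28 -> H4 at depth 28
  ? 25.98.200.33  path d0:-→d1:-→d2:-→d3:-→d4:-→d5:-→d6:-→d7:-→d8:-→d9:-→d10:-→d11:-→d12:-→d13:-→d14:-→d15:-→d16:-→d17:-→d18:-→d19:-→d20:-→d21:-→d22:-→d23:-→d24:-→d25:-→d26:-→d27:-→d28:H4  best=H4
  add 25.98.200.40/29 -> H4 at depth 29
  ? 25.98.200.42  path d0:-→d1:-→d2:-→d3:-→d4:-→d5:-→d6:-→d7:-→d8:-→d9:-→d10:-→d11:-→d12:-→d13:-→d14:-→d15:-→d16:-→d17:-→d18:-→d19:-→d20:-→d21:-→d22:-→d23:-→d24:-→d25:-→d26:-→d27:-→d28:H4→d29:H4  best=H4
  ? 218.57.207.235  path d0:-  best=no-route
  ? 25.98.200.34  path d0:-→d1:-→d2:-→d3:-→d4:-→d5:-→d6:-→d7:-→d8:-→d9:-→d10:-→d11:-→d12:-→d13:-→d14:-→d15:-→d16:-→d17:-→d18:-→d19:-→d20:-→d21:-→d22:-→d23:-→d24:-→d25:-→d26:-→d27:-→d28:H4  best=H4
  add 0.0.0.0/0 -> H0 at depth 0
  add 9.168.114.241/32 -> H2 at depth 32
  ? 25.98.200.42  path d0:H0→d1:-→d2:-→d3:-→d4:-→d5:-→d6:-→d7:-→d8:-→d9:-→d10:-→d11:-→d12:-→d13:-→d14:-→d15:-→d16:-→d17:-→d18:-→d19:-→d20:-→d21:-→d22:-→d23:-→d24:-→d25:-→d26:-→d27:-→d28:H4→d29:H4  best=H4
  add 0.0.0.0/0 -> H6 at depth 0
  add 140.87.0.0/18 -> H5 at depth 18
  ? 25.98.200.32  path d0:H6→d1:-→d2:-→d3:-→d4:-→d5:-→d6:-→d7:-→d8:-→d9:-→d10:-→d11:-→d12:-→d13:-→d14:-→d15:-→d16:-→d17:-→d18:-→d19:-→d20:-→d21:-→d22:-→d23:-→d24:-→d25:-→d26:-→d27:-→d28:H4  best=H4
  add 140.87.35.0/24 -> H2 at depth 24
  add 25.0.0.0/8 -> H5 at depth 8
  - 0.0.0.0/0 clear@0
  ? 25.98.200.34  path d0:-→d1:-→d2:-→d3:-→d4:-→d5:-→d6:-→d7:-→d8:H5→d9:-→d10:-→d11:-→d12:-→d13:-→d14:-→d15:-→d16:-→d17:-→d18:-→d19:-→d20:-→d21:-→d22:-→d23:-→d24:-→d25:-→d26:-→d27:-→d28:H4  best=H4
  add 25.98.200.47/32 -> H3 at depth 32
  - 140.87.0.0/18 clear@18
  add 25.98.192.0/20 -> H0 at depth 20
  ? 25.98.200.34  path d0:-→d1:-→d2:-→d3:-→d4:-→d5:-→d6:-→d7:-→d8:H5→d9:-→d10:-→d11:-→d12:-→d13:-→d14:-→d15:-→d16:-→d17:-→d18:-→d19:-→d20:H0→d21:-→d22:-→d23:-→d24:-→d25:-→d26:-→d27:-→d28:H4  best=H4
  add 25.98.200.47/32 -> H2 at depth 32
  add 9.168.114.241/32 -> H5 at depth 32
  ? 25.98.200.42  path d0:-→d1:-→d2:-→d3:-→d4:-→d5:-→d6:-→d7:-→d8:H5→d9:-→d10:-→d11:-→d12:-→d13:-→d14:-→d15:-→d16:-→d17:-→d18:-→d19:-→d20:H0→d21:-→d22:-→d23:-→d24:-→d25:-→d26:-→d27:-→d28:H4→d29:H4  best=H4
  add 140.84.0.0/14 -> H6 at depth 14
  - 25.98.200.40/29 clear@29
  - 25.98.192.0/20 clear@20
  - 25.98.200.32/28 clear@28
  ? 25.98.200.47  path d0:-→d1:-→d2:-→d3:-→d4:-→d5:-→d6:-→d7:-→d8:H5→d9:-→d10:-→d11:-→d12:-→d13:-→d14:-→d15:-→d16:-→d17:-→d18:-→d19:-→d20:-→d21:-→d22:-→d23:-→d24:-→d25:-→d26:-→d27:-→d28:-→d29:-→d30:-→d31:-→d32:H2  best=H2

== LOOKUPS ==
["H4","H4","no-route","H4","H4","H4","H4","H4","H4","H2"]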